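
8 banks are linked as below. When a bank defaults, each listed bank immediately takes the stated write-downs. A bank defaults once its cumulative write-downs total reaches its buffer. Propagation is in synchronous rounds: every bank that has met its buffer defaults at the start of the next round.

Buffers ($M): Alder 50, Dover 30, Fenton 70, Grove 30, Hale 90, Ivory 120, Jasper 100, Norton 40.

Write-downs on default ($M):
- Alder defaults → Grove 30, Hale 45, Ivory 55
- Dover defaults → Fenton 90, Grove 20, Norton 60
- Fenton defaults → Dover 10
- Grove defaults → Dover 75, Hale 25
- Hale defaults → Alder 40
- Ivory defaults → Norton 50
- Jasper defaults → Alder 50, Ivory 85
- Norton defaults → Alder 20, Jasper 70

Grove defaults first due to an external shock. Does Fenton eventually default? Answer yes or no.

yes

Round 1 — Grove defaults (initial).
  Dover: +75 → 75 ≥ 30
  Hale: +25 → 25 < 90
Round 2 — Dover defaults.
  Fenton: +90 → 90 ≥ 70
  Norton: +60 → 60 ≥ 40
Round 3 — Fenton, Norton default.
  Alder: +20 → 20 < 50
  Jasper: +70 → 70 < 100
No further defaults.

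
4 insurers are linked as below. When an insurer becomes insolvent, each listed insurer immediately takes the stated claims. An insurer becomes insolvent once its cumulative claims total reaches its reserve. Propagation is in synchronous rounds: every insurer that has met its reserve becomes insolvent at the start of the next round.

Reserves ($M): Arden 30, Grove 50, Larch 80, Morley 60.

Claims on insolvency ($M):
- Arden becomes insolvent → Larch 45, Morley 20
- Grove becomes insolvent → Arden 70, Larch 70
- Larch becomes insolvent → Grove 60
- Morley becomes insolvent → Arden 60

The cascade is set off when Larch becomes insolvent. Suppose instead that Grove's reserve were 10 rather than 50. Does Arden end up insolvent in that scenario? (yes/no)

yes

With Grove's reserve at 10:
Round 1 — Larch becomes insolvent (initial).
  Grove: +60 → 60 ≥ 10
Round 2 — Grove becomes insolvent.
  Arden: +70 → 70 ≥ 30
Round 3 — Arden becomes insolvent.
  Morley: +20 → 20 < 60
No further insolvencies.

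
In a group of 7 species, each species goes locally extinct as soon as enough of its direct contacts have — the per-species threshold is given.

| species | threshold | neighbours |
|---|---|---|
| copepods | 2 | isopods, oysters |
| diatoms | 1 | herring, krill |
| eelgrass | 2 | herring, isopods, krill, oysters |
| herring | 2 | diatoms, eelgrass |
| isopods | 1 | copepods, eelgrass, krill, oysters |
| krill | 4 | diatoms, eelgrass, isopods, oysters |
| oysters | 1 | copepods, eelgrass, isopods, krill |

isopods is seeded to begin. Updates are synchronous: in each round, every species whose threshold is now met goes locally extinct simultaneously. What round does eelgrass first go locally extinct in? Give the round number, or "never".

3

Round 1 — isopods goes locally extinct (initial).
Round 2 — checking thresholds:
  copepods: 1 of 2 neighbours < 2, not yet.
  eelgrass: 1 of 4 neighbours < 2, not yet.
  krill: 1 of 4 neighbours < 4, not yet.
  oysters: 1 of 4 neighbours ≥ 1, goes locally extinct.
Round 3 — checking thresholds:
  copepods: 2 of 2 neighbours ≥ 2, goes locally extinct.
  eelgrass: 2 of 4 neighbours ≥ 2, goes locally extinct.
  krill: 2 of 4 neighbours < 4, not yet.
Round 4 — no new extinctions; cascade stops.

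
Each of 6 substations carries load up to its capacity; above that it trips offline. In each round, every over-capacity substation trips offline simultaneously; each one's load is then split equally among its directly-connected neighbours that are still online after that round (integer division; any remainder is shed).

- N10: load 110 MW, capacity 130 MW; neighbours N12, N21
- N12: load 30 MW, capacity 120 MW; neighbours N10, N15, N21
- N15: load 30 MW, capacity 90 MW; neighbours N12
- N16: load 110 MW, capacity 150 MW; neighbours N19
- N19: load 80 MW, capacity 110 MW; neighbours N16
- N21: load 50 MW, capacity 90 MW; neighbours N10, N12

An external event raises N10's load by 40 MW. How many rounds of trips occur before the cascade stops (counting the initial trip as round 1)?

Round 1 — N10 at 150 > 130. N10 trips offline.
  N10 sheds 150 MW to N12, N21: 75 each.
    N12: 30+75 = 105 ≤ 120
    N21: 50+75 = 125 > 90
Round 2 — N21 trips offline.
  N21 sheds 125 MW to N12: 125 each.
    N12: 105+125 = 230 > 120
Round 3 — N12 trips offline.
  N12 sheds 230 MW to N15: 230 each.
    N15: 30+230 = 260 > 90
Round 4 — N15 trips offline.
  N15 sheds 260 MW: no online neighbours, lost.
No further trips.

4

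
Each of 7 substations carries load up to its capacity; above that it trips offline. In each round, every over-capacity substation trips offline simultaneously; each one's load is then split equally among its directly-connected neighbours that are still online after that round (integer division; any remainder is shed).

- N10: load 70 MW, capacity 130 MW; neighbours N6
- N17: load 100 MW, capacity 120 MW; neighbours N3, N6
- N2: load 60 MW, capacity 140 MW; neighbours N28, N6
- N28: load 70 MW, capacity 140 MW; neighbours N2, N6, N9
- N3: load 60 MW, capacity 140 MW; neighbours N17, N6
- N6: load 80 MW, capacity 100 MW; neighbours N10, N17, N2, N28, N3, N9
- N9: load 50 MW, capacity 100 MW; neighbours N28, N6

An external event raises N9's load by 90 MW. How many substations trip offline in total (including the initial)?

Round 1 — N9 at 140 > 100. N9 trips offline.
  N9 sheds 140 MW to N28, N6: 70 each.
    N28: 70+70 = 140 ≤ 140
    N6: 80+70 = 150 > 100
Round 2 — N6 trips offline.
  N6 sheds 150 MW to N10, N17, N2, N28, N3: 30 each.
    N10: 70+30 = 100 ≤ 130
    N17: 100+30 = 130 > 120
    N2: 60+30 = 90 ≤ 140
    N28: 140+30 = 170 > 140
    N3: 60+30 = 90 ≤ 140
Round 3 — N17, N28 trip offline.
  N17 sheds 130 MW to N3: 130 each.
    N3: 90+130 = 220 > 140
  N28 sheds 170 MW to N2: 170 each.
    N2: 90+170 = 260 > 140
Round 4 — N2, N3 trip offline.
  N2 sheds 260 MW: no online neighbours, lost.
  N3 sheds 220 MW: no online neighbours, lost.
No further trips.

6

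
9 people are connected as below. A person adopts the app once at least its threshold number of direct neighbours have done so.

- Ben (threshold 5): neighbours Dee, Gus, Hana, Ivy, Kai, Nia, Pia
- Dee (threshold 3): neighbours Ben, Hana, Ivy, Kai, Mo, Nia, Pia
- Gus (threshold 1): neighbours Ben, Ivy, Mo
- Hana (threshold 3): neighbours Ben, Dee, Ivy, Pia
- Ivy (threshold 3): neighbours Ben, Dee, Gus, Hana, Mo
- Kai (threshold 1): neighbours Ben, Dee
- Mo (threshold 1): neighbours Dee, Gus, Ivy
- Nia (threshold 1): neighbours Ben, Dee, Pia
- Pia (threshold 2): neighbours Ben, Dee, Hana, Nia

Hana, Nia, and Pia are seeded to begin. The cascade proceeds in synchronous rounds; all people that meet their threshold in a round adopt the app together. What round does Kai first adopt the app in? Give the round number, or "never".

Round 1 — Hana, Nia, Pia adopt the app (initial).
Round 2 — checking thresholds:
  Ben: 3 of 7 neighbours < 5, holds.
  Dee: 3 of 7 neighbours ≥ 3, adopts the app.
  Ivy: 1 of 5 neighbours < 3, holds.
Round 3 — checking thresholds:
  Ben: 4 of 7 neighbours < 5, holds.
  Ivy: 2 of 5 neighbours < 3, holds.
  Kai: 1 of 2 neighbours ≥ 1, adopts the app.
  Mo: 1 of 3 neighbours ≥ 1, adopts the app.
Round 4 — checking thresholds:
  Ben: 5 of 7 neighbours ≥ 5, adopts the app.
  Gus: 1 of 3 neighbours ≥ 1, adopts the app.
  Ivy: 3 of 5 neighbours ≥ 3, adopts the app.
Round 5 — no new adoptions; cascade stops.

3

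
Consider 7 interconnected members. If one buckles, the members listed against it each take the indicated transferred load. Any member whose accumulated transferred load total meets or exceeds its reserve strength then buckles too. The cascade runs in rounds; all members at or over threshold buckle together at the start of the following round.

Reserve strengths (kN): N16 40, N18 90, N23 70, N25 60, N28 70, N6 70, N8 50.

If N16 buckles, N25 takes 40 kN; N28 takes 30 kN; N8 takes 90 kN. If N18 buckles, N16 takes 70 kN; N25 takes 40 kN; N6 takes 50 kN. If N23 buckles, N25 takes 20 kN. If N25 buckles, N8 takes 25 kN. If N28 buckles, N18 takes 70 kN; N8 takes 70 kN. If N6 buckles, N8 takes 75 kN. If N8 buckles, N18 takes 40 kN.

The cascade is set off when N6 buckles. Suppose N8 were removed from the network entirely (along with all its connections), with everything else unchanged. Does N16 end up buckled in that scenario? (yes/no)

no

With N8 removed:
Round 1 — N6 buckles (initial).
No further bucklings.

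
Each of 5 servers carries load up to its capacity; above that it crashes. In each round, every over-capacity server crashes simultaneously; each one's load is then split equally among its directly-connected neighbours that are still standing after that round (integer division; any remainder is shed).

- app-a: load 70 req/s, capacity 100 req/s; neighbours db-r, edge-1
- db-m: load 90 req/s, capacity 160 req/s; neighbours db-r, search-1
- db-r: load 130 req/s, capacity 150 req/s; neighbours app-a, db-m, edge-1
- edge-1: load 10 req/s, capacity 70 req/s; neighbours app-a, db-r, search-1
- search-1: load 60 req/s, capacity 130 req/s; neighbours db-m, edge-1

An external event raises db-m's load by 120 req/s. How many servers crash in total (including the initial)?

5

Round 1 — db-m at 210 > 160. db-m crashes.
  db-m sheds 210 req/s to db-r, search-1: 105 each.
    db-r: 130+105 = 235 > 150
    search-1: 60+105 = 165 > 130
Round 2 — db-r, search-1 crash.
  db-r sheds 235 req/s to app-a, edge-1: 117 each (1 lost).
    app-a: 70+117 = 187 > 100
    edge-1: 10+117 = 127 > 70
  search-1 sheds 165 req/s to edge-1: 165 each.
    edge-1: 127+165 = 292 > 70
Round 3 — app-a, edge-1 crash.
  app-a sheds 187 req/s: no online neighbours, lost.
  edge-1 sheds 292 req/s: no online neighbours, lost.
No further crashes.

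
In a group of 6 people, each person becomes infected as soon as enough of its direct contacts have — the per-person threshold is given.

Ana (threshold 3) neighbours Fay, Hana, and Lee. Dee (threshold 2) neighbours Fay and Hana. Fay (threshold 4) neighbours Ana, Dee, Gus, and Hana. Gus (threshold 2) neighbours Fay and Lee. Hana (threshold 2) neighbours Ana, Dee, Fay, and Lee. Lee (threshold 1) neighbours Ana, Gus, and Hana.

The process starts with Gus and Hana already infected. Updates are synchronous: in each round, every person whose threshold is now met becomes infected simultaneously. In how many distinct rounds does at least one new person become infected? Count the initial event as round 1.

2

Round 1 — Gus, Hana become infected (initial).
Round 2 — checking thresholds:
  Ana: 1 of 3 neighbours < 3, holds.
  Dee: 1 of 2 neighbours < 2, holds.
  Fay: 2 of 4 neighbours < 4, holds.
  Lee: 2 of 3 neighbours ≥ 1, becomes infected.
Round 3 — no new infections; cascade stops.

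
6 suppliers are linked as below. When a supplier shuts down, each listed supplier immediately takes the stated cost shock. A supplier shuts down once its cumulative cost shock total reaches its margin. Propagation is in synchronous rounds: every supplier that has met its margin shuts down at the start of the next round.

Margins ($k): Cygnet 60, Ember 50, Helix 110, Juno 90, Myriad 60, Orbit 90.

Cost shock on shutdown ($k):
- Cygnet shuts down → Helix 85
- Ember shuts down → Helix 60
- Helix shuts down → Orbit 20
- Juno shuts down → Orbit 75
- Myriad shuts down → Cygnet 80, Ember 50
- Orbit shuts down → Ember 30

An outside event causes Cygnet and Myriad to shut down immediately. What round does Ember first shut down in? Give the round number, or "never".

2

Round 1 — Cygnet, Myriad shut down (initial).
  Ember: +50 → 50 ≥ 50
  Helix: +85 → 85 < 110
Round 2 — Ember shuts down.
  Helix: +60 → 145 ≥ 110
Round 3 — Helix shuts down.
  Orbit: +20 → 20 < 90
No further shutdowns.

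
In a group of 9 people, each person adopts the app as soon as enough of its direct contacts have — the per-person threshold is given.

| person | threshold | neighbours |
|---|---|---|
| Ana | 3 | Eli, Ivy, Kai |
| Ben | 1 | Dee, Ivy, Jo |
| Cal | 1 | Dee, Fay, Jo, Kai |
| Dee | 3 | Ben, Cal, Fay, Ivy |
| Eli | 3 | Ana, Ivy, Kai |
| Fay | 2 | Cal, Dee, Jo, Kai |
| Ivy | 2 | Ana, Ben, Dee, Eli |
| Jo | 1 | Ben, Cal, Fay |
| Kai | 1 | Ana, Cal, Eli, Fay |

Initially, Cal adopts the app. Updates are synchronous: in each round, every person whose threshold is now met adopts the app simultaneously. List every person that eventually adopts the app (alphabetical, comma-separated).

Ben, Cal, Dee, Fay, Ivy, Jo, Kai

Round 1 — Cal adopts the app (initial).
Round 2 — checking thresholds:
  Dee: 1 of 4 neighbours < 3, below threshold.
  Fay: 1 of 4 neighbours < 2, below threshold.
  Jo: 1 of 3 neighbours ≥ 1, adopts the app.
  Kai: 1 of 4 neighbours ≥ 1, adopts the app.
Round 3 — checking thresholds:
  Ana: 1 of 3 neighbours < 3, below threshold.
  Ben: 1 of 3 neighbours ≥ 1, adopts the app.
  Dee: 1 of 4 neighbours < 3, below threshold.
  Eli: 1 of 3 neighbours < 3, below threshold.
  Fay: 3 of 4 neighbours ≥ 2, adopts the app.
Round 4 — checking thresholds:
  Ana: 1 of 3 neighbours < 3, below threshold.
  Dee: 3 of 4 neighbours ≥ 3, adopts the app.
  Eli: 1 of 3 neighbours < 3, below threshold.
  Ivy: 1 of 4 neighbours < 2, below threshold.
Round 5 — checking thresholds:
  Ana: 1 of 3 neighbours < 3, below threshold.
  Eli: 1 of 3 neighbours < 3, below threshold.
  Ivy: 2 of 4 neighbours ≥ 2, adopts the app.
Round 6 — no new adoptions; cascade stops.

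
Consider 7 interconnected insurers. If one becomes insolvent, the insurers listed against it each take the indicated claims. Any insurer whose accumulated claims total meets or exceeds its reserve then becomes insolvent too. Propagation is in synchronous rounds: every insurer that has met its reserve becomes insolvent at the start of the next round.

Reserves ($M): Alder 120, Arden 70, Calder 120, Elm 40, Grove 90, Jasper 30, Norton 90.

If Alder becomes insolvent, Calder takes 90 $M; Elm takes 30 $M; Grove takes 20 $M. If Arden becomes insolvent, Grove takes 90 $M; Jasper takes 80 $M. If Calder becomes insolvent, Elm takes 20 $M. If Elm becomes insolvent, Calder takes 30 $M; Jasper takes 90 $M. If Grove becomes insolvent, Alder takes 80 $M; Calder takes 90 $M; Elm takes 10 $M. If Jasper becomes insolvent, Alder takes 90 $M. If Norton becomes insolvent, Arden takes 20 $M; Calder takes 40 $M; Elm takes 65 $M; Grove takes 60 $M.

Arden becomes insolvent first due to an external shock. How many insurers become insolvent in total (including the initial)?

Round 1 — Arden becomes insolvent (initial).
  Grove: +90 → 90 ≥ 90
  Jasper: +80 → 80 ≥ 30
Round 2 — Grove, Jasper become insolvent.
  Alder: +80+90 → 170 ≥ 120
  Calder: +90 → 90 < 120
  Elm: +10 → 10 < 40
Round 3 — Alder becomes insolvent.
  Calder: +90 → 180 ≥ 120
  Elm: +30 → 40 ≥ 40
Round 4 — Calder, Elm become insolvent.
No further insolvencies.

6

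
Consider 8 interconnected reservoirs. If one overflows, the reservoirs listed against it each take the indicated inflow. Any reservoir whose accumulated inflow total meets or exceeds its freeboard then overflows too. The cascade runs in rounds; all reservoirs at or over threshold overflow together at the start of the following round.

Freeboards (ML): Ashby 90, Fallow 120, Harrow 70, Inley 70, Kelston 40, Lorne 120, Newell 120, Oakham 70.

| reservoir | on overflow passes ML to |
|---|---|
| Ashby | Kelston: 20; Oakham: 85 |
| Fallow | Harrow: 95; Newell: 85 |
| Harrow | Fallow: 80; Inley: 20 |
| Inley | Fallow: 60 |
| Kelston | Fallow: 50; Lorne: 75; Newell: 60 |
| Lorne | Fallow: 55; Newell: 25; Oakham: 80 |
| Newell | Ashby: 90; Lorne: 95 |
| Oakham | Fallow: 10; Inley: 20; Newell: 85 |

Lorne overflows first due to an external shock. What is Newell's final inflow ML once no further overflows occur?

110

Round 1 — Lorne overflows (initial).
  Fallow: +55 → 55 < 120
  Newell: +25 → 25 < 120
  Oakham: +80 → 80 ≥ 70
Round 2 — Oakham overflows.
  Fallow: +10 → 65 < 120
  Inley: +20 → 20 < 70
  Newell: +85 → 110 < 120
No further overflows.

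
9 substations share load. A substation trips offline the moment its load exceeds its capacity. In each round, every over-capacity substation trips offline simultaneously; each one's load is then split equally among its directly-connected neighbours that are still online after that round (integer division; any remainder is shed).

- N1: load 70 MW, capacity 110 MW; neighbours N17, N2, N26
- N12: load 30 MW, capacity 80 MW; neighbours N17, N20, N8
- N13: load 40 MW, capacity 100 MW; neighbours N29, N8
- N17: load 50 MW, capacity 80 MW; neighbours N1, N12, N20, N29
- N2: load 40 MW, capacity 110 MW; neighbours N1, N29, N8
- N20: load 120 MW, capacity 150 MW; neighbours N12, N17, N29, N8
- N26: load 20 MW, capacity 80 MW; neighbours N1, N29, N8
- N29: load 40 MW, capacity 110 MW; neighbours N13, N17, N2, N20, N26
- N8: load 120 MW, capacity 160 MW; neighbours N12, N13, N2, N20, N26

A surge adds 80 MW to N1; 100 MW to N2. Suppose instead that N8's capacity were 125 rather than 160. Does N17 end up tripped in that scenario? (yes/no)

yes

With N8's capacity at 125:
Round 1 — N1 at 150 > 110; N2 at 140 > 110. N1, N2 trip offline.
  N1 sheds 150 MW to N17, N26: 75 each.
    N17: 50+75 = 125 > 80
    N26: 20+75 = 95 > 80
  N2 sheds 140 MW to N29, N8: 70 each.
    N29: 40+70 = 110 ≤ 110
    N8: 120+70 = 190 > 125
Round 2 — N17, N26, N8 trip offline.
  N17 sheds 125 MW to N12, N20, N29: 41 each (2 lost).
    N12: 30+41 = 71 ≤ 80
    N20: 120+41 = 161 > 150
    N29: 110+41 = 151 > 110
  N26 sheds 95 MW to N29: 95 each.
    N29: 151+95 = 246 > 110
  N8 sheds 190 MW to N12, N13, N20: 63 each (1 lost).
    N12: 71+63 = 134 > 80
    N13: 40+63 = 103 > 100
    N20: 161+63 = 224 > 150
Round 3 — N12, N13, N20, N29 trip offline.
  N12 sheds 134 MW: no online neighbours, lost.
  N13 sheds 103 MW: no online neighbours, lost.
  N20 sheds 224 MW: no online neighbours, lost.
  N29 sheds 246 MW: no online neighbours, lost.
No further trips.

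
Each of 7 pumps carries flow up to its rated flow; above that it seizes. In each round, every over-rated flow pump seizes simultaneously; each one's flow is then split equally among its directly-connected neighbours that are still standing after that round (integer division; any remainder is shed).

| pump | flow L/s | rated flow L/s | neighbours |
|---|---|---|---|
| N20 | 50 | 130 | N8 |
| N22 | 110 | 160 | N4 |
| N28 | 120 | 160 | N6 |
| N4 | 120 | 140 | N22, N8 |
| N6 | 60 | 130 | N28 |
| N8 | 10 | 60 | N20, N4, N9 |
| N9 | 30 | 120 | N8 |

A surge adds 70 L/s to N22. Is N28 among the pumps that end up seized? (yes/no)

no

Round 1 — N22 at 180 > 160. N22 seizes.
  N22 sheds 180 L/s to N4: 180 each.
    N4: 120+180 = 300 > 140
Round 2 — N4 seizes.
  N4 sheds 300 L/s to N8: 300 each.
    N8: 10+300 = 310 > 60
Round 3 — N8 seizes.
  N8 sheds 310 L/s to N20, N9: 155 each.
    N20: 50+155 = 205 > 130
    N9: 30+155 = 185 > 120
Round 4 — N20, N9 seize.
  N20 sheds 205 L/s: no online neighbours, lost.
  N9 sheds 185 L/s: no online neighbours, lost.
No further seizures.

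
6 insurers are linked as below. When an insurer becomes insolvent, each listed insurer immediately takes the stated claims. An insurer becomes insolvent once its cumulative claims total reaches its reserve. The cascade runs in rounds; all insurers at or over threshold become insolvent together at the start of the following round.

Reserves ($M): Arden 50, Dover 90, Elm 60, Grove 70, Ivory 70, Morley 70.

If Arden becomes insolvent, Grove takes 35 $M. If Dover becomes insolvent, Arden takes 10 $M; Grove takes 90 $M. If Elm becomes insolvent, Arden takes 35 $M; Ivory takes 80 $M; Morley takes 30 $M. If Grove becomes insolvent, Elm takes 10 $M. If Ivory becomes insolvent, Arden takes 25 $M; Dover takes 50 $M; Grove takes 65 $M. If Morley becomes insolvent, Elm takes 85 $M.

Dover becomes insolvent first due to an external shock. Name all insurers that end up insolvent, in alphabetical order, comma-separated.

Round 1 — Dover becomes insolvent (initial).
  Arden: +10 → 10 < 50
  Grove: +90 → 90 ≥ 70
Round 2 — Grove becomes insolvent.
  Elm: +10 → 10 < 60
No further insolvencies.

Dover, Grove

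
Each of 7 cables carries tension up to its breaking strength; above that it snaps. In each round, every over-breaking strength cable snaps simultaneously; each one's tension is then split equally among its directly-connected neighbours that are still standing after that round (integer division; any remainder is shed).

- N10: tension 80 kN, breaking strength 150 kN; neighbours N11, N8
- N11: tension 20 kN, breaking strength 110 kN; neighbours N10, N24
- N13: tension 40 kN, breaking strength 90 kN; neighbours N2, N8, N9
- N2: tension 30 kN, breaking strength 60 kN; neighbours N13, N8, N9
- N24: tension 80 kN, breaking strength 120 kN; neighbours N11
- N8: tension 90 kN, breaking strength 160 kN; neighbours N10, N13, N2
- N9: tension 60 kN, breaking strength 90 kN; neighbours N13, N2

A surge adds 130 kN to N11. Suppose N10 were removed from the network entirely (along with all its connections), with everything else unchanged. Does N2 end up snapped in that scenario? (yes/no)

With N10 removed:
Round 1 — N11 at 150 > 110. N11 snaps.
  N11 sheds 150 kN to N24: 150 each.
    N24: 80+150 = 230 > 120
Round 2 — N24 snaps.
  N24 sheds 230 kN: no online neighbours, lost.
No further breaks.

no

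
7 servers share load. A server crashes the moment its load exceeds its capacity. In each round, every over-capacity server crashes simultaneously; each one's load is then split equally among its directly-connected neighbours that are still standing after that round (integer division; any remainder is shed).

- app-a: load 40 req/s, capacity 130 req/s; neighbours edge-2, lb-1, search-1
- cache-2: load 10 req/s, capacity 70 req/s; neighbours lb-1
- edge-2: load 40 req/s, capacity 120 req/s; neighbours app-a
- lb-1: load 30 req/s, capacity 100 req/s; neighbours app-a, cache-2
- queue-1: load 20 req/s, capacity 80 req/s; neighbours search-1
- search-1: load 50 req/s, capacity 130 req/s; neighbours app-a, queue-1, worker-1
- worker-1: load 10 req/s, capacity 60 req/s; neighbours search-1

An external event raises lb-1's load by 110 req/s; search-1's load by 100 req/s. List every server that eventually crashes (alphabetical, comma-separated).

app-a, cache-2, edge-2, lb-1, search-1

Round 1 — lb-1 at 140 > 100; search-1 at 150 > 130. lb-1, search-1 crash.
  lb-1 sheds 140 req/s to app-a, cache-2: 70 each.
    app-a: 40+70 = 110 ≤ 130
    cache-2: 10+70 = 80 > 70
  search-1 sheds 150 req/s to app-a, queue-1, worker-1: 50 each.
    app-a: 110+50 = 160 > 130
    queue-1: 20+50 = 70 ≤ 80
    worker-1: 10+50 = 60 ≤ 60
Round 2 — app-a, cache-2 crash.
  app-a sheds 160 req/s to edge-2: 160 each.
    edge-2: 40+160 = 200 > 120
  cache-2 sheds 80 req/s: no online neighbours, lost.
Round 3 — edge-2 crashes.
  edge-2 sheds 200 req/s: no online neighbours, lost.
No further crashes.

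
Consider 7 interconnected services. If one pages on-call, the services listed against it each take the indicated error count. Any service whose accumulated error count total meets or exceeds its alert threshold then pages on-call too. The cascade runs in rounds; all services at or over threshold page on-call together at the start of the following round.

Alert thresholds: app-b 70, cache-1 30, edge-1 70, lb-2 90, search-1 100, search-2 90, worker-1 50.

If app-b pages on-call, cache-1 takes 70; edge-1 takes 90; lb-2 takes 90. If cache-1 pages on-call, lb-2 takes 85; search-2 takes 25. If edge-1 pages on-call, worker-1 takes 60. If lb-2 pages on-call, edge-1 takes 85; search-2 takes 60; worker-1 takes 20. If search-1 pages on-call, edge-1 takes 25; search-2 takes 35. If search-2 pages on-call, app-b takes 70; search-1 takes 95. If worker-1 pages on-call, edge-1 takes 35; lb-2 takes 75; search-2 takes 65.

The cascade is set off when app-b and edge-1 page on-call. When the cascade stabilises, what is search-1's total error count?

Round 1 — app-b, edge-1 page on-call (initial).
  cache-1: +70 → 70 ≥ 30
  lb-2: +90 → 90 ≥ 90
  worker-1: +60 → 60 ≥ 50
Round 2 — cache-1, lb-2, worker-1 page on-call.
  search-2: +25+60+65 → 150 ≥ 90
Round 3 — search-2 pages on-call.
  search-1: +95 → 95 < 100
No further pages.

95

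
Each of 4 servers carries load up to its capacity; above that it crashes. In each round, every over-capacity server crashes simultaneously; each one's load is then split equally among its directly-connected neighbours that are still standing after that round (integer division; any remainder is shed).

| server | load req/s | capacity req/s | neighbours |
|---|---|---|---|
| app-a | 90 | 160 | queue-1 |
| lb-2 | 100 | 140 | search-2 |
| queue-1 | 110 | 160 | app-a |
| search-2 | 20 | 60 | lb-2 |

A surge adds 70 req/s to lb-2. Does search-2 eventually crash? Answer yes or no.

Round 1 — lb-2 at 170 > 140. lb-2 crashes.
  lb-2 sheds 170 req/s to search-2: 170 each.
    search-2: 20+170 = 190 > 60
Round 2 — search-2 crashes.
  search-2 sheds 190 req/s: no online neighbours, lost.
No further crashes.

yes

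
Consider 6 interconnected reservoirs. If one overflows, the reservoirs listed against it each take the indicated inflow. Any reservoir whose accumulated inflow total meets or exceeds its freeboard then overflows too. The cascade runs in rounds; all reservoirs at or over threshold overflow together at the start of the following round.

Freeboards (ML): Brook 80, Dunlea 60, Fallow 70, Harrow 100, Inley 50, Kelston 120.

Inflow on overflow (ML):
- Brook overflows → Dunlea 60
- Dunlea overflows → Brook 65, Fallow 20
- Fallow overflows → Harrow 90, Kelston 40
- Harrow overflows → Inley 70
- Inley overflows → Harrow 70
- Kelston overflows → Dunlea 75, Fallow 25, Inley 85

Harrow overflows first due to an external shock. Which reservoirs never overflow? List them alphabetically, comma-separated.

Round 1 — Harrow overflows (initial).
  Inley: +70 → 70 ≥ 50
Round 2 — Inley overflows.
No further overflows.

Brook, Dunlea, Fallow, Kelston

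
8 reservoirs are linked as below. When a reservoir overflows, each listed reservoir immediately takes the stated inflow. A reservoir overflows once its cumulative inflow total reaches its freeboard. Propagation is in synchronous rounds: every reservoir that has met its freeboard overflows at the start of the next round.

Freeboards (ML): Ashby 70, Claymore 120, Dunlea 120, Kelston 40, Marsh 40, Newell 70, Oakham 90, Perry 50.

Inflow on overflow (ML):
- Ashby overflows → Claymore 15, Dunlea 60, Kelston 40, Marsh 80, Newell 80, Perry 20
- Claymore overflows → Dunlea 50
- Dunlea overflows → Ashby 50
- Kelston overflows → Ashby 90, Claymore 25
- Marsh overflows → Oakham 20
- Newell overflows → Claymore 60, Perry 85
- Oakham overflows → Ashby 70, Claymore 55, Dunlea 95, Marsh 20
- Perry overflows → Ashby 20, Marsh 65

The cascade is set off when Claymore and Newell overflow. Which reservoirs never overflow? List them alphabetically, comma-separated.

Round 1 — Claymore, Newell overflow (initial).
  Dunlea: +50 → 50 < 120
  Perry: +85 → 85 ≥ 50
Round 2 — Perry overflows.
  Ashby: +20 → 20 < 70
  Marsh: +65 → 65 ≥ 40
Round 3 — Marsh overflows.
  Oakham: +20 → 20 < 90
No further overflows.

Ashby, Dunlea, Kelston, Oakham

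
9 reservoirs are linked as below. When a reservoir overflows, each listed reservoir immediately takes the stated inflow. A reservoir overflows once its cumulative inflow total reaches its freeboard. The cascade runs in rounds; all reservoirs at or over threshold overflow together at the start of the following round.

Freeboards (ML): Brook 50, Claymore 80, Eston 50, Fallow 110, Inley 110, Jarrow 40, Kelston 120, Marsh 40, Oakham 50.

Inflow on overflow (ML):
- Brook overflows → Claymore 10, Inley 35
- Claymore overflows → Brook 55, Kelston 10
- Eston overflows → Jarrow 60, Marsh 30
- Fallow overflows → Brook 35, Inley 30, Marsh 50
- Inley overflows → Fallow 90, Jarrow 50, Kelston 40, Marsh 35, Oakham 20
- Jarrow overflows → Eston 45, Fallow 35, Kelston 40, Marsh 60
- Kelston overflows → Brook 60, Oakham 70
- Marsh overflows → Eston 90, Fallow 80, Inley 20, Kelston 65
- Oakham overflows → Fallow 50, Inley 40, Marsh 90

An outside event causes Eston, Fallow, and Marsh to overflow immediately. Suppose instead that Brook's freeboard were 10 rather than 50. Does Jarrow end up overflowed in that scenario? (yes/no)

yes

With Brook's freeboard at 10:
Round 1 — Eston, Fallow, Marsh overflow (initial).
  Brook: +35 → 35 ≥ 10
  Inley: +30+20 → 50 < 110
  Jarrow: +60 → 60 ≥ 40
  Kelston: +65 → 65 < 120
Round 2 — Brook, Jarrow overflow.
  Claymore: +10 → 10 < 80
  Inley: +35 → 85 < 110
  Kelston: +40 → 105 < 120
No further overflows.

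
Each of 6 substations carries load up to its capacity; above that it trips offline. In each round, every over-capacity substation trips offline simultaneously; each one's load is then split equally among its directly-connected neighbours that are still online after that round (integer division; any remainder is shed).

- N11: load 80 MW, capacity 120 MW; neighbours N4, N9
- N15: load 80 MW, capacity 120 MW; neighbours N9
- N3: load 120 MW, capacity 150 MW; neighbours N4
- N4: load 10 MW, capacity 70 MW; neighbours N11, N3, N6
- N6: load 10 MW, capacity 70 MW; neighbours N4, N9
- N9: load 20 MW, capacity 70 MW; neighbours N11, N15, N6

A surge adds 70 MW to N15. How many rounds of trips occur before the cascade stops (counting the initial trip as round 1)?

Round 1 — N15 at 150 > 120. N15 trips offline.
  N15 sheds 150 MW to N9: 150 each.
    N9: 20+150 = 170 > 70
Round 2 — N9 trips offline.
  N9 sheds 170 MW to N11, N6: 85 each.
    N11: 80+85 = 165 > 120
    N6: 10+85 = 95 > 70
Round 3 — N11, N6 trip offline.
  N11 sheds 165 MW to N4: 165 each.
    N4: 10+165 = 175 > 70
  N6 sheds 95 MW to N4: 95 each.
    N4: 175+95 = 270 > 70
Round 4 — N4 trips offline.
  N4 sheds 270 MW to N3: 270 each.
    N3: 120+270 = 390 > 150
Round 5 — N3 trips offline.
  N3 sheds 390 MW: no online neighbours, lost.
No further trips.

5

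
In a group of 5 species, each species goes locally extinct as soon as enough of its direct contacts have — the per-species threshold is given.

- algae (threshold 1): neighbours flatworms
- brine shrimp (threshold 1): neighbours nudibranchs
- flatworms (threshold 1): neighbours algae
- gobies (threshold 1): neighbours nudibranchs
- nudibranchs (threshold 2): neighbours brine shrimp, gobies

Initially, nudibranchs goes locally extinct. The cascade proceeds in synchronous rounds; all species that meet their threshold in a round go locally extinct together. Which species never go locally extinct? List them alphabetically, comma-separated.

Round 1 — nudibranchs goes locally extinct (initial).
Round 2 — checking thresholds:
  brine shrimp: 1 of 1 neighbours ≥ 1, goes locally extinct.
  gobies: 1 of 1 neighbours ≥ 1, goes locally extinct.
Round 3 — no new extinctions; cascade stops.

algae, flatworms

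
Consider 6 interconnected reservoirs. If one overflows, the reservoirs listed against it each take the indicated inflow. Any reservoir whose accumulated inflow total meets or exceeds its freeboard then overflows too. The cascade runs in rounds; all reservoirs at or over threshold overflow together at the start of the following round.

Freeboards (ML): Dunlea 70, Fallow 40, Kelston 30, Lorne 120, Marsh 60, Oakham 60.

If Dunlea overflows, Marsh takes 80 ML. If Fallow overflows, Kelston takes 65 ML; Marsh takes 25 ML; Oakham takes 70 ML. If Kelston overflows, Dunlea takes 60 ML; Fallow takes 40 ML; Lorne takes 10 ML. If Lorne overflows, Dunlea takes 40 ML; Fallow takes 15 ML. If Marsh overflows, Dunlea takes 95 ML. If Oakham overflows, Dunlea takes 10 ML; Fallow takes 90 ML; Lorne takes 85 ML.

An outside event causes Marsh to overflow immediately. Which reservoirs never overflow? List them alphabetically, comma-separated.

Round 1 — Marsh overflows (initial).
  Dunlea: +95 → 95 ≥ 70
Round 2 — Dunlea overflows.
No further overflows.

Fallow, Kelston, Lorne, Oakham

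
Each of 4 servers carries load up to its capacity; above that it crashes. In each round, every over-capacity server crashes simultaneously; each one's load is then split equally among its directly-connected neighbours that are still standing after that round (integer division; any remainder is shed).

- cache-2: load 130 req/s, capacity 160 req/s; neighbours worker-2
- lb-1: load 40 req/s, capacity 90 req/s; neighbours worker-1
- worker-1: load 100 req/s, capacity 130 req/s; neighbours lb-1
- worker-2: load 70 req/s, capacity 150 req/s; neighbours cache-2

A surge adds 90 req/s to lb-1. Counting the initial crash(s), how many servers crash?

Round 1 — lb-1 at 130 > 90. lb-1 crashes.
  lb-1 sheds 130 req/s to worker-1: 130 each.
    worker-1: 100+130 = 230 > 130
Round 2 — worker-1 crashes.
  worker-1 sheds 230 req/s: no online neighbours, lost.
No further crashes.

2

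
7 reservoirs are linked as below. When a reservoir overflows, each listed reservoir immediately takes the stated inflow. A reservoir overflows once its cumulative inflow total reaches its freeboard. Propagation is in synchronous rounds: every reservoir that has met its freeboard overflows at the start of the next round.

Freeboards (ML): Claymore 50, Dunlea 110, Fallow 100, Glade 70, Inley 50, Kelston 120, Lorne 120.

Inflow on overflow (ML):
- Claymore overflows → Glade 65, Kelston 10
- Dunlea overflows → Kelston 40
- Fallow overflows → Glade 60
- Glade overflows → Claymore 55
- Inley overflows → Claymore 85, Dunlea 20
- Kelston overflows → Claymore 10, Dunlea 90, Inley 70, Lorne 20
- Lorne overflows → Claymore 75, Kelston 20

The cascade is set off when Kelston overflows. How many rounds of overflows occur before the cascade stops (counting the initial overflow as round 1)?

3

Round 1 — Kelston overflows (initial).
  Claymore: +10 → 10 < 50
  Dunlea: +90 → 90 < 110
  Inley: +70 → 70 ≥ 50
  Lorne: +20 → 20 < 120
Round 2 — Inley overflows.
  Claymore: +85 → 95 ≥ 50
  Dunlea: +20 → 110 ≥ 110
Round 3 — Claymore, Dunlea overflow.
  Glade: +65 → 65 < 70
No further overflows.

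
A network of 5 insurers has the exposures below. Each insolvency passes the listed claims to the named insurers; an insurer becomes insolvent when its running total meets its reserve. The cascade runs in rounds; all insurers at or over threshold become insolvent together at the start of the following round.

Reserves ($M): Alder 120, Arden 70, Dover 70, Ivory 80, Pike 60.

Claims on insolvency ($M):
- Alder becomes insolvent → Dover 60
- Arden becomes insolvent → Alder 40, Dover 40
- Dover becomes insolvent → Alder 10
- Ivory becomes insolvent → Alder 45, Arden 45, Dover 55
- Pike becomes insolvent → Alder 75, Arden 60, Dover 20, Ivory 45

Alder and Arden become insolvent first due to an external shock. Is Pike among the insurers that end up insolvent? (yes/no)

Round 1 — Alder, Arden become insolvent (initial).
  Dover: +60+40 → 100 ≥ 70
Round 2 — Dover becomes insolvent.
No further insolvencies.

no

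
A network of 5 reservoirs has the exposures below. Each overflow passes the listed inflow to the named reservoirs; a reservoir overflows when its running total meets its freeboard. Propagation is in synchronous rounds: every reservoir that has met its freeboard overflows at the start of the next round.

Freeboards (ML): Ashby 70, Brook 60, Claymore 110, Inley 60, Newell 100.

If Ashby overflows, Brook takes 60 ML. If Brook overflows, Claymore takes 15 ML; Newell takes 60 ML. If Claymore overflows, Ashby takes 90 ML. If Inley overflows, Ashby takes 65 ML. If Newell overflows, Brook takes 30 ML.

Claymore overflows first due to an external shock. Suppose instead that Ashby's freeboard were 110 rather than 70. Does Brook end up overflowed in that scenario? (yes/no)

no

With Ashby's freeboard at 110:
Round 1 — Claymore overflows (initial).
  Ashby: +90 → 90 < 110
No further overflows.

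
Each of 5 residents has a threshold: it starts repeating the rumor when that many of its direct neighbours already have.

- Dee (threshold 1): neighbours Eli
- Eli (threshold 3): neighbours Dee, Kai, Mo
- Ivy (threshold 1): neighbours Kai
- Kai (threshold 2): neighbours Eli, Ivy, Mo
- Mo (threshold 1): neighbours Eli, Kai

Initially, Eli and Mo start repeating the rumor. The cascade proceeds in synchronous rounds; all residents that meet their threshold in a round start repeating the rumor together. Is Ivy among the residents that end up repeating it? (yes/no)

Round 1 — Eli, Mo start repeating the rumor (initial).
Round 2 — checking thresholds:
  Dee: 1 of 1 neighbours ≥ 1, starts repeating the rumor.
  Kai: 2 of 3 neighbours ≥ 2, starts repeating the rumor.
Round 3 — checking thresholds:
  Ivy: 1 of 1 neighbours ≥ 1, starts repeating the rumor.
Round 4 — no new spreads; cascade stops.

yes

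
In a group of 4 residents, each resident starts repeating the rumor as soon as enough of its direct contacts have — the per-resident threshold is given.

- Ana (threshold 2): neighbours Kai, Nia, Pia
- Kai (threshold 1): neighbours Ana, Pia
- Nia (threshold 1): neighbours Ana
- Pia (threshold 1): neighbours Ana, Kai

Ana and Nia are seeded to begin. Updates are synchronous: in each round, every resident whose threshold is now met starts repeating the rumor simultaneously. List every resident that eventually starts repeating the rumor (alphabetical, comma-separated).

Ana, Kai, Nia, Pia

Round 1 — Ana, Nia start repeating the rumor (initial).
Round 2 — checking thresholds:
  Kai: 1 of 2 neighbours ≥ 1, starts repeating the rumor.
  Pia: 1 of 2 neighbours ≥ 1, starts repeating the rumor.
Round 3 — no new spreads; cascade stops.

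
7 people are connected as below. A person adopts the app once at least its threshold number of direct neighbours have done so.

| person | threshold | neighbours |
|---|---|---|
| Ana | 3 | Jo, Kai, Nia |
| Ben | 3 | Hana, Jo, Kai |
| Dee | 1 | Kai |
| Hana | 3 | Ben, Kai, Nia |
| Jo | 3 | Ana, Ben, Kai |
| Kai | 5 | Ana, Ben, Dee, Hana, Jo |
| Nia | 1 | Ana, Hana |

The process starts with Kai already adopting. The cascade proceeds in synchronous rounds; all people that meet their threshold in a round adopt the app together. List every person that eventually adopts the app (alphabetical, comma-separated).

Dee, Kai

Round 1 — Kai adopts the app (initial).
Round 2 — checking thresholds:
  Ana: 1 of 3 neighbours < 3, not yet.
  Ben: 1 of 3 neighbours < 3, not yet.
  Dee: 1 of 1 neighbours ≥ 1, adopts the app.
  Hana: 1 of 3 neighbours < 3, not yet.
  Jo: 1 of 3 neighbours < 3, not yet.
Round 3 — no new adoptions; cascade stops.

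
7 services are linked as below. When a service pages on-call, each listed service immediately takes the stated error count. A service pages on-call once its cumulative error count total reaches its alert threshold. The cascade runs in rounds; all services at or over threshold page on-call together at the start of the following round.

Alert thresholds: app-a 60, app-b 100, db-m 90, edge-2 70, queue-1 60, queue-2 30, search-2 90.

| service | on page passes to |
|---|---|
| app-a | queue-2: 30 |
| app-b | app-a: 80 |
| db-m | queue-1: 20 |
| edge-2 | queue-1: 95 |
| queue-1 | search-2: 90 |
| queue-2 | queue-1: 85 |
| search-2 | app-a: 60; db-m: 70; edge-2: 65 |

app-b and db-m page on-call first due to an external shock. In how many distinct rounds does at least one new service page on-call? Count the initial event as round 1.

5

Round 1 — app-b, db-m page on-call (initial).
  app-a: +80 → 80 ≥ 60
  queue-1: +20 → 20 < 60
Round 2 — app-a pages on-call.
  queue-2: +30 → 30 ≥ 30
Round 3 — queue-2 pages on-call.
  queue-1: +85 → 105 ≥ 60
Round 4 — queue-1 pages on-call.
  search-2: +90 → 90 ≥ 90
Round 5 — search-2 pages on-call.
  edge-2: +65 → 65 < 70
No further pages.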